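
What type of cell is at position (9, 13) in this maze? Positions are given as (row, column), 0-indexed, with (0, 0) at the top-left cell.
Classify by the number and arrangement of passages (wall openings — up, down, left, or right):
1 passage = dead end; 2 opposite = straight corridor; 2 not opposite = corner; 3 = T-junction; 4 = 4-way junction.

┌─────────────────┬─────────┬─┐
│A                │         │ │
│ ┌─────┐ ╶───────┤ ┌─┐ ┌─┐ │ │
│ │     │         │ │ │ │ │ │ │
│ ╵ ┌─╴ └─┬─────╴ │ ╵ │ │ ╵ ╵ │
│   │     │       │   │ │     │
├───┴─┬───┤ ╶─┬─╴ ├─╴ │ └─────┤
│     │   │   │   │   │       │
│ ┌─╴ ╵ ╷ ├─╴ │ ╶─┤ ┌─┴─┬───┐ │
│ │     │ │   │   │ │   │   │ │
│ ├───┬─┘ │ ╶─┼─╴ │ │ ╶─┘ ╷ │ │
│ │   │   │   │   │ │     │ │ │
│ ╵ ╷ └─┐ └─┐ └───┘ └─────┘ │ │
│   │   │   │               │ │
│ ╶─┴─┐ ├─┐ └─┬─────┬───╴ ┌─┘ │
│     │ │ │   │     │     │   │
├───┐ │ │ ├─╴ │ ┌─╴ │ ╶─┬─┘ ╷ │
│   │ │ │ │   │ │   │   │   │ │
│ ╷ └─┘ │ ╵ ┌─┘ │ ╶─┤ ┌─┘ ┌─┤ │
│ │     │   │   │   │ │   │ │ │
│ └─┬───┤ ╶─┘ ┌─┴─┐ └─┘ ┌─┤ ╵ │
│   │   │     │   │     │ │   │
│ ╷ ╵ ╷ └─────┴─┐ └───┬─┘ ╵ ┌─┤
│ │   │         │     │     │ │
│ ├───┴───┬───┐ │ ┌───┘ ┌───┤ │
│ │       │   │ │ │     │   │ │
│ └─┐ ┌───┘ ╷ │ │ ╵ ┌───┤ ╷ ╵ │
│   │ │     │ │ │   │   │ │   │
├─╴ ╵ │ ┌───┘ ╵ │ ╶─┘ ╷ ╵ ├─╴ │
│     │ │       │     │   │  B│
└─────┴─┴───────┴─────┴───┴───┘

Checking cell at (9, 13):
Number of passages: 1
Cell type: dead end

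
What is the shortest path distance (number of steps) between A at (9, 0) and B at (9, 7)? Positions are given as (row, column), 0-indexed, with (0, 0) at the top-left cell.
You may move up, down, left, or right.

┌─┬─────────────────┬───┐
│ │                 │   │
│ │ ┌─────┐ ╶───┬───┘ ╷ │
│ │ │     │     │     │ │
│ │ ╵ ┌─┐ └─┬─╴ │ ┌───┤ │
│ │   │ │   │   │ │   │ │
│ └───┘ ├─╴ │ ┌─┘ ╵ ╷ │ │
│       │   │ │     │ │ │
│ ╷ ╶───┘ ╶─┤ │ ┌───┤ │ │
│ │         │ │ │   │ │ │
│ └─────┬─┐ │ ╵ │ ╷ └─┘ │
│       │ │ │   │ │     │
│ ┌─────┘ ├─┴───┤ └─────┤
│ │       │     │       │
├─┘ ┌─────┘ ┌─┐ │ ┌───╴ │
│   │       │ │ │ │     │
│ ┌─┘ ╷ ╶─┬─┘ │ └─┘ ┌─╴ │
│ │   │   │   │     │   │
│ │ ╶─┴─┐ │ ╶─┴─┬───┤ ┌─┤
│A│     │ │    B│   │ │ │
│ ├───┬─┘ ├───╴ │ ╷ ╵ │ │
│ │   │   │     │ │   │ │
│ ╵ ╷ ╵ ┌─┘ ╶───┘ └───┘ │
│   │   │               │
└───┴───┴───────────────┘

Finding path from (9, 0) to (9, 7):
Path: (9,0) → (10,0) → (11,0) → (11,1) → (10,1) → (10,2) → (11,2) → (11,3) → (10,3) → (10,4) → (9,4) → (8,4) → (8,3) → (7,3) → (7,4) → (7,5) → (6,5) → (6,6) → (6,7) → (7,7) → (8,7) → (8,8) → (8,9) → (7,9) → (7,10) → (7,11) → (8,11) → (8,10) → (9,10) → (10,10) → (10,9) → (9,9) → (9,8) → (10,8) → (11,8) → (11,7) → (11,6) → (11,5) → (10,5) → (10,6) → (10,7) → (9,7)
Distance: 41 steps

Solution:

┌─┬─────────────────┬───┐
│ │                 │   │
│ │ ┌─────┐ ╶───┬───┘ ╷ │
│ │ │     │     │     │ │
│ │ ╵ ┌─┐ └─┬─╴ │ ┌───┤ │
│ │   │ │   │   │ │   │ │
│ └───┘ ├─╴ │ ┌─┘ ╵ ╷ │ │
│       │   │ │     │ │ │
│ ╷ ╶───┘ ╶─┤ │ ┌───┤ │ │
│ │         │ │ │   │ │ │
│ └─────┬─┐ │ ╵ │ ╷ └─┘ │
│       │ │ │   │ │     │
│ ┌─────┘ ├─┴───┤ └─────┤
│ │       │↱ → ↓│       │
├─┘ ┌─────┘ ┌─┐ │ ┌───╴ │
│   │  ↱ → ↑│ │↓│ │↱ → ↓│
│ ┌─┘ ╷ ╶─┬─┘ │ └─┘ ┌─╴ │
│ │   │↑ ↰│   │↳ → ↑│↓ ↲│
│ │ ╶─┴─┐ │ ╶─┴─┬───┤ ┌─┤
│A│     │↑│    B│↓ ↰│↓│ │
│ ├───┬─┘ ├───╴ │ ╷ ╵ │ │
│↓│↱ ↓│↱ ↑│↱ → ↑│↓│↑ ↲│ │
│ ╵ ╷ ╵ ┌─┘ ╶───┘ └───┘ │
│↳ ↑│↳ ↑│  ↑ ← ← ↲      │
└───┴───┴───────────────┘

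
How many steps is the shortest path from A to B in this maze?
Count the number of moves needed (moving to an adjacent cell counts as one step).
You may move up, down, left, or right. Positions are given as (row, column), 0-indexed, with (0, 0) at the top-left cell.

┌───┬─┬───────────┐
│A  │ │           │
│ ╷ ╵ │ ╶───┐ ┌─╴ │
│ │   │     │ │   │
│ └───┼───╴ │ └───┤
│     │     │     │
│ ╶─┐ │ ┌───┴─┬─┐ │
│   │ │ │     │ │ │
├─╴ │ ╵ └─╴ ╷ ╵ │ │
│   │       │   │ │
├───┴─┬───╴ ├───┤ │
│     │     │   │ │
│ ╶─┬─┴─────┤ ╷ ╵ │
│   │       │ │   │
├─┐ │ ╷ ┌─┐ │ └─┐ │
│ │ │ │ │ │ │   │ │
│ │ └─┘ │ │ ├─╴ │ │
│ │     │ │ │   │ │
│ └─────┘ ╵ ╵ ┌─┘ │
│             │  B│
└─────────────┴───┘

Using BFS to find shortest path:
Start: (0, 0), End: (9, 8)
Path found:
(0,0) → (1,0) → (2,0) → (2,1) → (2,2) → (3,2) → (4,2) → (4,3) → (3,3) → (2,3) → (2,4) → (2,5) → (1,5) → (1,4) → (1,3) → (0,3) → (0,4) → (0,5) → (0,6) → (1,6) → (2,6) → (2,7) → (2,8) → (3,8) → (4,8) → (5,8) → (6,8) → (7,8) → (8,8) → (9,8)
Number of steps: 29

Solution:

┌───┬─┬───────────┐
│A  │ │↱ → → ↓    │
│ ╷ ╵ │ ╶───┐ ┌─╴ │
│↓│   │↑ ← ↰│↓│   │
│ └───┼───╴ │ └───┤
│↳ → ↓│↱ → ↑│↳ → ↓│
│ ╶─┐ │ ┌───┴─┬─┐ │
│   │↓│↑│     │ │↓│
├─╴ │ ╵ └─╴ ╷ ╵ │ │
│   │↳ ↑    │   │↓│
├───┴─┬───╴ ├───┤ │
│     │     │   │↓│
│ ╶─┬─┴─────┤ ╷ ╵ │
│   │       │ │  ↓│
├─┐ │ ╷ ┌─┐ │ └─┐ │
│ │ │ │ │ │ │   │↓│
│ │ └─┘ │ │ ├─╴ │ │
│ │     │ │ │   │↓│
│ └─────┘ ╵ ╵ ┌─┘ │
│             │  B│
└─────────────┴───┘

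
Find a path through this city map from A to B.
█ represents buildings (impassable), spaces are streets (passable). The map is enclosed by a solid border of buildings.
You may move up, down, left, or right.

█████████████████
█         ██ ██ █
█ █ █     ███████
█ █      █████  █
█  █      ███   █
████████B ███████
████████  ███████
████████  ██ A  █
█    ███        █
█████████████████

Finding the shortest path from A to B:
Movement: cardinal only
Path length: 9 steps
Directions: down → left → left → left → left → up → up → up → left

Solution:

█████████████████
█         ██ ██ █
█ █ █     ███████
█ █      █████  █
█  █      ███   █
████████B↰███████
████████ ↑███████
████████ ↑██ A  █
█    ███ ↑←←←↲  █
█████████████████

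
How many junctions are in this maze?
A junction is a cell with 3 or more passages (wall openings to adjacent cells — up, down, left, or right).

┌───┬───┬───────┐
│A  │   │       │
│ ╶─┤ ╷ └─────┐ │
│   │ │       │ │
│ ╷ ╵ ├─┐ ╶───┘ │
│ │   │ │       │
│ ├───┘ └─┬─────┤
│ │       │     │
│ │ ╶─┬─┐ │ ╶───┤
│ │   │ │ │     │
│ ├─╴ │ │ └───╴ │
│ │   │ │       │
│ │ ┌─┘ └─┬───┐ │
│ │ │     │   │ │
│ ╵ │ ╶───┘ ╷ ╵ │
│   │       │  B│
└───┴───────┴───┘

Checking each cell for number of passages:

Junctions found (3+ passages):
  (1, 0): 3 passages
  (1, 4): 3 passages
  (3, 3): 3 passages
  (5, 7): 3 passages
  (6, 3): 3 passages
Total junctions: 5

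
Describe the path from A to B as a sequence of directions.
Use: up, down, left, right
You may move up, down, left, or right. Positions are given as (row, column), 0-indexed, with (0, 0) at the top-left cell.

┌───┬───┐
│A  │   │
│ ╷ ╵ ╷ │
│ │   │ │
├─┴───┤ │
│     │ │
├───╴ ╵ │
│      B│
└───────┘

Finding the path and converting it to directions:
Path through cells: (0,0) → (0,1) → (1,1) → (1,2) → (0,2) → (0,3) → (1,3) → (2,3) → (3,3)
Directions: right, down, right, up, right, down, down, down

Solution:

┌───┬───┐
│A ↓│↱ ↓│
│ ╷ ╵ ╷ │
│ │↳ ↑│↓│
├─┴───┤ │
│     │↓│
├───╴ ╵ │
│      B│
└───────┘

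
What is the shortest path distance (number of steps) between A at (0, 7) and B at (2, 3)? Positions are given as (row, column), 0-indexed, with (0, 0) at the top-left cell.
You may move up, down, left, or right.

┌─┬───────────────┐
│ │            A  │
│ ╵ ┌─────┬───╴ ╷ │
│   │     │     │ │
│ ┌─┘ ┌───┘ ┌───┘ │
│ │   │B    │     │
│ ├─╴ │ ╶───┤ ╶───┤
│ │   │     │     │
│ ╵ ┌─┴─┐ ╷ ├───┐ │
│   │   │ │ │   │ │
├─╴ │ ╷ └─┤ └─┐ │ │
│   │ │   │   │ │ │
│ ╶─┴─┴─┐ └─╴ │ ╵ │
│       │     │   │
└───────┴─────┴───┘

Finding path from (0, 7) to (2, 3):
Path: (0,7) → (1,7) → (1,6) → (1,5) → (2,5) → (2,4) → (2,3)
Distance: 6 steps

Solution:

┌─┬───────────────┐
│ │            A  │
│ ╵ ┌─────┬───╴ ╷ │
│   │     │↓ ← ↲│ │
│ ┌─┘ ┌───┘ ┌───┘ │
│ │   │B ← ↲│     │
│ ├─╴ │ ╶───┤ ╶───┤
│ │   │     │     │
│ ╵ ┌─┴─┐ ╷ ├───┐ │
│   │   │ │ │   │ │
├─╴ │ ╷ └─┤ └─┐ │ │
│   │ │   │   │ │ │
│ ╶─┴─┴─┐ └─╴ │ ╵ │
│       │     │   │
└───────┴─────┴───┘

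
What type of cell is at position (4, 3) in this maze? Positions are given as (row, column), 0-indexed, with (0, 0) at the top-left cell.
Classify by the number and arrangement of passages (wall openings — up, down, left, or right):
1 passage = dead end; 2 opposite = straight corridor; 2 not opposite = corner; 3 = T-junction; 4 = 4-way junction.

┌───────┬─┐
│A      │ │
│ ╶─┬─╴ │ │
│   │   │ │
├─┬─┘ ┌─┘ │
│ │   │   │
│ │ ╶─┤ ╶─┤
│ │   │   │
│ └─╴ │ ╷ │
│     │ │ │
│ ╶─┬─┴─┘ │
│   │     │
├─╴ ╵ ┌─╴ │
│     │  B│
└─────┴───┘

Checking cell at (4, 3):
Number of passages: 1
Cell type: dead end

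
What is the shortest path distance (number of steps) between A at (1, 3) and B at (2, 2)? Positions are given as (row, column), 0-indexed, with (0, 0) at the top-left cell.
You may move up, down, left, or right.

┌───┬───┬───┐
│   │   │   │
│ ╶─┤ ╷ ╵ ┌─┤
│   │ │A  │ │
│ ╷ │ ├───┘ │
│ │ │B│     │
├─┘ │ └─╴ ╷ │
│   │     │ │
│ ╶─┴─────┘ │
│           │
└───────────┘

Finding path from (1, 3) to (2, 2):
Path: (1,3) → (0,3) → (0,2) → (1,2) → (2,2)
Distance: 4 steps

Solution:

┌───┬───┬───┐
│   │↓ ↰│   │
│ ╶─┤ ╷ ╵ ┌─┤
│   │↓│A  │ │
│ ╷ │ ├───┘ │
│ │ │B│     │
├─┘ │ └─╴ ╷ │
│   │     │ │
│ ╶─┴─────┘ │
│           │
└───────────┘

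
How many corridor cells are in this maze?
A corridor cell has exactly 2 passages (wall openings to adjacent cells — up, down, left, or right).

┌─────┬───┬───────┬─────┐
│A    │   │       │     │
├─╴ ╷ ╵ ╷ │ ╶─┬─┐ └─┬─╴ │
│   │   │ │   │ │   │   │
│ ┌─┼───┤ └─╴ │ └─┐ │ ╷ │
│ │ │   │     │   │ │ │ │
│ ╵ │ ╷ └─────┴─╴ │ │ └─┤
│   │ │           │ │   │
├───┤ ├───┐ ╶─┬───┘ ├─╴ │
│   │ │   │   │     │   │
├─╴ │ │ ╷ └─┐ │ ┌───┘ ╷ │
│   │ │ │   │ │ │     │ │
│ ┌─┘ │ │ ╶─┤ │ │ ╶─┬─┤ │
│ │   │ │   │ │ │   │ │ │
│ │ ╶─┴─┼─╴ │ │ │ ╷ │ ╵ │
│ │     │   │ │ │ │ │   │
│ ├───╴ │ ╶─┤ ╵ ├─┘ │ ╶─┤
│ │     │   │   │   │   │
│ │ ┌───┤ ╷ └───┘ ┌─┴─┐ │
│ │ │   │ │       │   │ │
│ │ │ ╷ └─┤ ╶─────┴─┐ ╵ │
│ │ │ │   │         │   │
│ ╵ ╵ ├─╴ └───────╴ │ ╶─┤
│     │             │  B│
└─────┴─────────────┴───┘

Counting cells with exactly 2 passages:
Total corridor cells: 118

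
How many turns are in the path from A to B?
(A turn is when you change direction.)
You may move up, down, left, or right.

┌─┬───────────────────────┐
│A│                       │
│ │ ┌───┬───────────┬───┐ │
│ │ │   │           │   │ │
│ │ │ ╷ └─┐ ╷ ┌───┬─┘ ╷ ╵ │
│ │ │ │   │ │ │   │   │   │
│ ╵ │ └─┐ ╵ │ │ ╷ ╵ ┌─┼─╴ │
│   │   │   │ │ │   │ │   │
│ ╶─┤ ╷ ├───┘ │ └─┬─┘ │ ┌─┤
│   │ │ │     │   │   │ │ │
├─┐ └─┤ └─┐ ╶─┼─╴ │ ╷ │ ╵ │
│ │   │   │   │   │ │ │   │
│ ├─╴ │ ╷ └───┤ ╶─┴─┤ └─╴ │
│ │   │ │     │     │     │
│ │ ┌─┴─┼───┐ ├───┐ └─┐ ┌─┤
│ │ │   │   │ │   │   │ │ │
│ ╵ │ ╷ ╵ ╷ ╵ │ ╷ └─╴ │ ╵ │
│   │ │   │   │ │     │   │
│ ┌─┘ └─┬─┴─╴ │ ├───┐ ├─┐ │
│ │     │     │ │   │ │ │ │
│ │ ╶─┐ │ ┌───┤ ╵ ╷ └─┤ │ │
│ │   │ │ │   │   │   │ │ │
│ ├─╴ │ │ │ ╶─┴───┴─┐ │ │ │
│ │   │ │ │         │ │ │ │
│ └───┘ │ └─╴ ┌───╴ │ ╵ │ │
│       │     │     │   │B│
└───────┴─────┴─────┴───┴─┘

Directions: down, down, down, right, up, up, up, right, right, right, right, right, right, right, right, right, right, right, down, down, down, left, down, down, right, down, left, down, down, right, down, down, down, down
Number of turns: 12

Solution:

┌─┬───────────────────────┐
│A│↱ → → → → → → → → → → ↓│
│ │ ┌───┬───────────┬───┐ │
│↓│↑│   │           │   │↓│
│ │ │ ╷ └─┐ ╷ ┌───┬─┘ ╷ ╵ │
│↓│↑│ │   │ │ │   │   │  ↓│
│ ╵ │ └─┐ ╵ │ │ ╷ ╵ ┌─┼─╴ │
│↳ ↑│   │   │ │ │   │ │↓ ↲│
│ ╶─┤ ╷ ├───┘ │ └─┬─┘ │ ┌─┤
│   │ │ │     │   │   │↓│ │
├─┐ └─┤ └─┐ ╶─┼─╴ │ ╷ │ ╵ │
│ │   │   │   │   │ │ │↳ ↓│
│ ├─╴ │ ╷ └───┤ ╶─┴─┤ └─╴ │
│ │   │ │     │     │  ↓ ↲│
│ │ ┌─┴─┼───┐ ├───┐ └─┐ ┌─┤
│ │ │   │   │ │   │   │↓│ │
│ ╵ │ ╷ ╵ ╷ ╵ │ ╷ └─╴ │ ╵ │
│   │ │   │   │ │     │↳ ↓│
│ ┌─┘ └─┬─┴─╴ │ ├───┐ ├─┐ │
│ │     │     │ │   │ │ │↓│
│ │ ╶─┐ │ ┌───┤ ╵ ╷ └─┤ │ │
│ │   │ │ │   │   │   │ │↓│
│ ├─╴ │ │ │ ╶─┴───┴─┐ │ │ │
│ │   │ │ │         │ │ │↓│
│ └───┘ │ └─╴ ┌───╴ │ ╵ │ │
│       │     │     │   │B│
└───────┴─────┴─────┴───┴─┘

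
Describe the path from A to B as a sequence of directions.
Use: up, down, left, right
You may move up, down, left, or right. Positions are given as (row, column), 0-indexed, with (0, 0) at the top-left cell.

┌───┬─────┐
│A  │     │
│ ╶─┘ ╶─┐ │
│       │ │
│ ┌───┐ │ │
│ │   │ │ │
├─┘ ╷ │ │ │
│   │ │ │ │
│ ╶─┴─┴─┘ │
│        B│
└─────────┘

Finding the path and converting it to directions:
Path through cells: (0,0) → (1,0) → (1,1) → (1,2) → (0,2) → (0,3) → (0,4) → (1,4) → (2,4) → (3,4) → (4,4)
Directions: down, right, right, up, right, right, down, down, down, down

Solution:

┌───┬─────┐
│A  │↱ → ↓│
│ ╶─┘ ╶─┐ │
│↳ → ↑  │↓│
│ ┌───┐ │ │
│ │   │ │↓│
├─┘ ╷ │ │ │
│   │ │ │↓│
│ ╶─┴─┴─┘ │
│        B│
└─────────┘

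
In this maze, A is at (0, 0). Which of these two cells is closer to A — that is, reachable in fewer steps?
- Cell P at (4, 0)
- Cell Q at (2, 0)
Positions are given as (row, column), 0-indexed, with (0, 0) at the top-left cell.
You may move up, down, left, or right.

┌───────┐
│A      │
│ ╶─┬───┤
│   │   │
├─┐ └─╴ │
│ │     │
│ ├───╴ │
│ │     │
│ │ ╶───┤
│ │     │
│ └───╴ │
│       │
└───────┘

Shortest path A → P at (4, 0): 16 steps
Shortest path A → Q at (2, 0): 18 steps

P is closer (16 steps vs 18 steps).

Path to P:

┌───────┐
│A      │
│ ╶─┬───┤
│↳ ↓│   │
├─┐ └─╴ │
│ │↳ → ↓│
│ ├───╴ │
│ │↓ ← ↲│
│ │ ╶───┤
│P│↳ → ↓│
│ └───╴ │
│↑ ← ← ↲│
└───────┘

Path to Q:

┌───────┐
│A      │
│ ╶─┬───┤
│↳ ↓│   │
├─┐ └─╴ │
│Q│↳ → ↓│
│ ├───╴ │
│↑│↓ ← ↲│
│ │ ╶───┤
│↑│↳ → ↓│
│ └───╴ │
│↑ ← ← ↲│
└───────┘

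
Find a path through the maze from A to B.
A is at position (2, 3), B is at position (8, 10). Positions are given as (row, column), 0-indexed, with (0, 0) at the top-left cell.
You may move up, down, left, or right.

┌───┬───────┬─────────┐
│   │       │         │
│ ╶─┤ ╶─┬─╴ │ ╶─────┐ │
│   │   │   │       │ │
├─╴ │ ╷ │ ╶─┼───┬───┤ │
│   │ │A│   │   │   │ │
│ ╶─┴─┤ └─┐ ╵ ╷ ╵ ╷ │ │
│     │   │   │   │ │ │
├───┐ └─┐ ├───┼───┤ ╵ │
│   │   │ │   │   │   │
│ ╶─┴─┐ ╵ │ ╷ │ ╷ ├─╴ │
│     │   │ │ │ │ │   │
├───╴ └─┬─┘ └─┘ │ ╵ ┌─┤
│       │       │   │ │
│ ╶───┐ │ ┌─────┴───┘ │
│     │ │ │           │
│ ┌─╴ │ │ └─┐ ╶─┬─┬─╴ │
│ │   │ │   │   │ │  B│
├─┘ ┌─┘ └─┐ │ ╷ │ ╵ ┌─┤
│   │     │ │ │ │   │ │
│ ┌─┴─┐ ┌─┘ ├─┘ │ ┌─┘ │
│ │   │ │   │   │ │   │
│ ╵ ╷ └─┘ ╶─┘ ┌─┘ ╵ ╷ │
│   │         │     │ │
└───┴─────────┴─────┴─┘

Finding the shortest path from (2, 3) to (8, 10):
Path length: 53 steps
Directions: up → left → up → right → right → right → down → left → down → right → down → right → up → right → down → right → up → right → down → down → right → down → left → down → left → up → up → left → down → down → left → left → left → down → down → right → down → down → left → down → right → right → up → right → up → up → left → up → right → right → right → right → down

Solution:

┌───┬───────┬─────────┐
│   │↱ → → ↓│         │
│ ╶─┤ ╶─┬─╴ │ ╶─────┐ │
│   │↑ ↰│↓ ↲│       │ │
├─╴ │ ╷ │ ╶─┼───┬───┤ │
│   │ │A│↳ ↓│↱ ↓│↱ ↓│ │
│ ╶─┴─┤ └─┐ ╵ ╷ ╵ ╷ │ │
│     │   │↳ ↑│↳ ↑│↓│ │
├───┐ └─┐ ├───┼───┤ ╵ │
│   │   │ │   │↓ ↰│↳ ↓│
│ ╶─┴─┐ ╵ │ ╷ │ ╷ ├─╴ │
│     │   │ │ │↓│↑│↓ ↲│
├───╴ └─┬─┘ └─┘ │ ╵ ┌─┤
│       │↓ ← ← ↲│↑ ↲│ │
│ ╶───┐ │ ┌─────┴───┘ │
│     │ │↓│  ↱ → → → ↓│
│ ┌─╴ │ │ └─┐ ╶─┬─┬─╴ │
│ │   │ │↳ ↓│↑ ↰│ │  B│
├─┘ ┌─┘ └─┐ │ ╷ │ ╵ ┌─┤
│   │     │↓│ │↑│   │ │
│ ┌─┴─┐ ┌─┘ ├─┘ │ ┌─┘ │
│ │   │ │↓ ↲│↱ ↑│ │   │
│ ╵ ╷ └─┘ ╶─┘ ┌─┘ ╵ ╷ │
│   │    ↳ → ↑│     │ │
└───┴─────────┴─────┴─┘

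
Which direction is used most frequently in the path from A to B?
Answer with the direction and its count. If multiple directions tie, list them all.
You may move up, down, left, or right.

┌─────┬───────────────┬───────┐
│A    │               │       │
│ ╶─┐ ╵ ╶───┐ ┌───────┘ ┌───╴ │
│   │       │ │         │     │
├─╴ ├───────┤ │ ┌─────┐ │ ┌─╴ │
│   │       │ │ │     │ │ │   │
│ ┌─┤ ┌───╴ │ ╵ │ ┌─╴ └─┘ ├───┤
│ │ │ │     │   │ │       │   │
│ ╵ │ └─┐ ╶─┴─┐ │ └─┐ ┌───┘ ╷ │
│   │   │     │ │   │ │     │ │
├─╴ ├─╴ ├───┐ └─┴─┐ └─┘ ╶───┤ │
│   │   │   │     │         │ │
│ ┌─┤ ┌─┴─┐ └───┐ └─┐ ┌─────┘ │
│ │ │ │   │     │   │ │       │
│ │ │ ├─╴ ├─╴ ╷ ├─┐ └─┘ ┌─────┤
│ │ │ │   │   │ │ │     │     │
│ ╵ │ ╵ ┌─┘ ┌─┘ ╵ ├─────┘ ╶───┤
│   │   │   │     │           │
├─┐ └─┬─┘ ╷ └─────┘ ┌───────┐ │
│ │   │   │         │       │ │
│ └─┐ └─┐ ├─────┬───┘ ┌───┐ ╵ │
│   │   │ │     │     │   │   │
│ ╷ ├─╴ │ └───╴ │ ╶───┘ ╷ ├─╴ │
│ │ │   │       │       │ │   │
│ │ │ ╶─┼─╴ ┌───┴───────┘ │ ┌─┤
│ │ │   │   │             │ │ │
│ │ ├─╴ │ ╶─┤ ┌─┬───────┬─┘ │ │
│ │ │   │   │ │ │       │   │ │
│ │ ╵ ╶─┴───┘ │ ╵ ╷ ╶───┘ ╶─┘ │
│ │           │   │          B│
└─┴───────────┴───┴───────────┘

Directions: down, right, down, left, down, down, right, down, left, down, down, down, right, down, right, down, right, down, left, down, right, down, left, down, right, right, right, right, up, up, right, right, right, right, right, right, up, up, left, down, left, left, left, up, right, right, up, right, right, right, down, right, down, left, down, down, left, down, right, right
Counts: {'down': 20, 'right': 24, 'left': 10, 'up': 6}
Most common: right (24 times)

Solution:

┌─────┬───────────────┬───────┐
│A    │               │       │
│ ╶─┐ ╵ ╶───┐ ┌───────┘ ┌───╴ │
│↳ ↓│       │ │         │     │
├─╴ ├───────┤ │ ┌─────┐ │ ┌─╴ │
│↓ ↲│       │ │ │     │ │ │   │
│ ┌─┤ ┌───╴ │ ╵ │ ┌─╴ └─┘ ├───┤
│↓│ │ │     │   │ │       │   │
│ ╵ │ └─┐ ╶─┴─┐ │ └─┐ ┌───┘ ╷ │
│↳ ↓│   │     │ │   │ │     │ │
├─╴ ├─╴ ├───┐ └─┴─┐ └─┘ ╶───┤ │
│↓ ↲│   │   │     │         │ │
│ ┌─┤ ┌─┴─┐ └───┐ └─┐ ┌─────┘ │
│↓│ │ │   │     │   │ │       │
│ │ │ ├─╴ ├─╴ ╷ ├─┐ └─┘ ┌─────┤
│↓│ │ │   │   │ │ │     │     │
│ ╵ │ ╵ ┌─┘ ┌─┘ ╵ ├─────┘ ╶───┤
│↳ ↓│   │   │     │           │
├─┐ └─┬─┘ ╷ └─────┘ ┌───────┐ │
│ │↳ ↓│   │         │↱ → → ↓│ │
│ └─┐ └─┐ ├─────┬───┘ ┌───┐ ╵ │
│   │↳ ↓│ │     │↱ → ↑│↓ ↰│↳ ↓│
│ ╷ ├─╴ │ └───╴ │ ╶───┘ ╷ ├─╴ │
│ │ │↓ ↲│       │↑ ← ← ↲│↑│↓ ↲│
│ │ │ ╶─┼─╴ ┌───┴───────┘ │ ┌─┤
│ │ │↳ ↓│   │↱ → → → → → ↑│↓│ │
│ │ ├─╴ │ ╶─┤ ┌─┬───────┬─┘ │ │
│ │ │↓ ↲│   │↑│ │       │↓ ↲│ │
│ │ ╵ ╶─┴───┘ │ ╵ ╷ ╶───┘ ╶─┘ │
│ │  ↳ → → → ↑│   │      ↳ → B│
└─┴───────────┴───┴───────────┘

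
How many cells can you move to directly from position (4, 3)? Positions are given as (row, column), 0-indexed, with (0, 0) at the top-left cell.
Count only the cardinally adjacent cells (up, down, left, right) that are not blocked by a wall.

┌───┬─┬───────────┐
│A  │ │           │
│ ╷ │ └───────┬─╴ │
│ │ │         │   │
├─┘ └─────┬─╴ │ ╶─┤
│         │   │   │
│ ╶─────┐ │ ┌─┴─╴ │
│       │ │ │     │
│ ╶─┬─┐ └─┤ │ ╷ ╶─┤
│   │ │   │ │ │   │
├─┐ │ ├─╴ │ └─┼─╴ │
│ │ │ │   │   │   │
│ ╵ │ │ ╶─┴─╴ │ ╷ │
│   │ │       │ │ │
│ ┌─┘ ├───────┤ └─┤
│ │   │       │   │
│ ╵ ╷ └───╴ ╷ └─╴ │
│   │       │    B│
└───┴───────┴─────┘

Checking passable neighbors of (4, 3):
Neighbors: (3, 3), (4, 4)
Count: 2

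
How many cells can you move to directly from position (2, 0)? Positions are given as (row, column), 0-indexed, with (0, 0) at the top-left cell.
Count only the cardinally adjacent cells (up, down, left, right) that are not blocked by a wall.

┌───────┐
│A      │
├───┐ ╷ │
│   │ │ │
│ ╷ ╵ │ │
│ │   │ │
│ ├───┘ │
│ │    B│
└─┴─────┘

Checking passable neighbors of (2, 0):
Neighbors: (1, 0), (3, 0)
Count: 2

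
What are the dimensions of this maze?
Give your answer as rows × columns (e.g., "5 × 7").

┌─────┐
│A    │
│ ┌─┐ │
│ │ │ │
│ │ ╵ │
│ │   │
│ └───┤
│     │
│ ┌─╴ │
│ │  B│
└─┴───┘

Counting the maze dimensions:
Rows (vertical): 5
Columns (horizontal): 3
Dimensions: 5 × 3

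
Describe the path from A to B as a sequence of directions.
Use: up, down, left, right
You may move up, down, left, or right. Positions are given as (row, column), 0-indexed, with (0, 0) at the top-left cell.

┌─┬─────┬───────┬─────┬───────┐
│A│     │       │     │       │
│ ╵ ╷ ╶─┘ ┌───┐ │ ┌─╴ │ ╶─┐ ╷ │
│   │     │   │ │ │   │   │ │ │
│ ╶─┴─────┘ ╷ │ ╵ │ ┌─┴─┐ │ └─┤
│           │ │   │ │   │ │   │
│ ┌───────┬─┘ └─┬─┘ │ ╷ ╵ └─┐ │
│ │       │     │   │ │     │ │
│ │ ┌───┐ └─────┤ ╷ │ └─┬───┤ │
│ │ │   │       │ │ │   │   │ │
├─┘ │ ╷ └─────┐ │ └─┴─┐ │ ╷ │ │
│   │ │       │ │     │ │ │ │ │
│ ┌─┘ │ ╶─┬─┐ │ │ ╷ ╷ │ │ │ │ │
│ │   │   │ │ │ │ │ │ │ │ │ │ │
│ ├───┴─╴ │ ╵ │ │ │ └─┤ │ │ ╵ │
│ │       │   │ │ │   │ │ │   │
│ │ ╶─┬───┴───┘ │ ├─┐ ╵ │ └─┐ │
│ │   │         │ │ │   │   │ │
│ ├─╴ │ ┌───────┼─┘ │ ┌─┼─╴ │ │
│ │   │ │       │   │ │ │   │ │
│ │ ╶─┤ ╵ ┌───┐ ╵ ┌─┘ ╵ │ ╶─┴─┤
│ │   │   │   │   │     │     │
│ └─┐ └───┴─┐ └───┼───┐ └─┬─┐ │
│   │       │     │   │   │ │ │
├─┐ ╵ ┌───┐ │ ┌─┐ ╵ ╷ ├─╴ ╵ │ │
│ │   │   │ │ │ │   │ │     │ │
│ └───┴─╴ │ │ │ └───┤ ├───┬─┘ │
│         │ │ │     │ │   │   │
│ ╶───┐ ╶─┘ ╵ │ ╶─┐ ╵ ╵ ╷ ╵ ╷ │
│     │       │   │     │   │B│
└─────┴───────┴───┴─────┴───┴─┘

Finding the path and converting it to directions:
Path through cells: (0,0) → (1,0) → (1,1) → (0,1) → (0,2) → (1,2) → (1,3) → (1,4) → (0,4) → (0,5) → (0,6) → (0,7) → (1,7) → (2,7) → (2,8) → (1,8) → (0,8) → (0,9) → (0,10) → (1,10) → (1,9) → (2,9) → (3,9) → (3,8) → (4,8) → (5,8) → (5,9) → (6,9) → (7,9) → (7,10) → (8,10) → (8,11) → (7,11) → (6,11) → (5,11) → (4,11) → (4,10) → (3,10) → (2,10) → (2,11) → (3,11) → (3,12) → (2,12) → (1,12) → (1,11) → (0,11) → (0,12) → (0,13) → (1,13) → (2,13) → (2,14) → (3,14) → (4,14) → (5,14) → (6,14) → (7,14) → (7,13) → (6,13) → (5,13) → (4,13) → (4,12) → (5,12) → (6,12) → (7,12) → (8,12) → (8,13) → (9,13) → (9,12) → (10,12) → (10,13) → (10,14) → (11,14) → (12,14) → (13,14) → (14,14)
Directions: down, right, up, right, down, right, right, up, right, right, right, down, down, right, up, up, right, right, down, left, down, down, left, down, down, right, down, down, right, down, right, up, up, up, up, left, up, up, right, down, right, up, up, left, up, right, right, down, down, right, down, down, down, down, down, left, up, up, up, left, down, down, down, down, right, down, left, down, right, right, down, down, down, down

Solution:

┌─┬─────┬───────┬─────┬───────┐
│A│↱ ↓  │↱ → → ↓│↱ → ↓│↱ → ↓  │
│ ╵ ╷ ╶─┘ ┌───┐ │ ┌─╴ │ ╶─┐ ╷ │
│↳ ↑│↳ → ↑│   │↓│↑│↓ ↲│↑ ↰│↓│ │
│ ╶─┴─────┘ ╷ │ ╵ │ ┌─┴─┐ │ └─┤
│           │ │↳ ↑│↓│↱ ↓│↑│↳ ↓│
│ ┌───────┬─┘ └─┬─┘ │ ╷ ╵ └─┐ │
│ │       │     │↓ ↲│↑│↳ ↑  │↓│
│ │ ┌───┐ └─────┤ ╷ │ └─┬───┤ │
│ │ │   │       │↓│ │↑ ↰│↓ ↰│↓│
├─┘ │ ╷ └─────┐ │ └─┴─┐ │ ╷ │ │
│   │ │       │ │↳ ↓  │↑│↓│↑│↓│
│ ┌─┘ │ ╶─┬─┐ │ │ ╷ ╷ │ │ │ │ │
│ │   │   │ │ │ │ │↓│ │↑│↓│↑│↓│
│ ├───┴─╴ │ ╵ │ │ │ └─┤ │ │ ╵ │
│ │       │   │ │ │↳ ↓│↑│↓│↑ ↲│
│ │ ╶─┬───┴───┘ │ ├─┐ ╵ │ └─┐ │
│ │   │         │ │ │↳ ↑│↳ ↓│ │
│ ├─╴ │ ┌───────┼─┘ │ ┌─┼─╴ │ │
│ │   │ │       │   │ │ │↓ ↲│ │
│ │ ╶─┤ ╵ ┌───┐ ╵ ┌─┘ ╵ │ ╶─┴─┤
│ │   │   │   │   │     │↳ → ↓│
│ └─┐ └───┴─┐ └───┼───┐ └─┬─┐ │
│   │       │     │   │   │ │↓│
├─┐ ╵ ┌───┐ │ ┌─┐ ╵ ╷ ├─╴ ╵ │ │
│ │   │   │ │ │ │   │ │     │↓│
│ └───┴─╴ │ │ │ └───┤ ├───┬─┘ │
│         │ │ │     │ │   │  ↓│
│ ╶───┐ ╶─┘ ╵ │ ╶─┐ ╵ ╵ ╷ ╵ ╷ │
│     │       │   │     │   │B│
└─────┴───────┴───┴─────┴───┴─┘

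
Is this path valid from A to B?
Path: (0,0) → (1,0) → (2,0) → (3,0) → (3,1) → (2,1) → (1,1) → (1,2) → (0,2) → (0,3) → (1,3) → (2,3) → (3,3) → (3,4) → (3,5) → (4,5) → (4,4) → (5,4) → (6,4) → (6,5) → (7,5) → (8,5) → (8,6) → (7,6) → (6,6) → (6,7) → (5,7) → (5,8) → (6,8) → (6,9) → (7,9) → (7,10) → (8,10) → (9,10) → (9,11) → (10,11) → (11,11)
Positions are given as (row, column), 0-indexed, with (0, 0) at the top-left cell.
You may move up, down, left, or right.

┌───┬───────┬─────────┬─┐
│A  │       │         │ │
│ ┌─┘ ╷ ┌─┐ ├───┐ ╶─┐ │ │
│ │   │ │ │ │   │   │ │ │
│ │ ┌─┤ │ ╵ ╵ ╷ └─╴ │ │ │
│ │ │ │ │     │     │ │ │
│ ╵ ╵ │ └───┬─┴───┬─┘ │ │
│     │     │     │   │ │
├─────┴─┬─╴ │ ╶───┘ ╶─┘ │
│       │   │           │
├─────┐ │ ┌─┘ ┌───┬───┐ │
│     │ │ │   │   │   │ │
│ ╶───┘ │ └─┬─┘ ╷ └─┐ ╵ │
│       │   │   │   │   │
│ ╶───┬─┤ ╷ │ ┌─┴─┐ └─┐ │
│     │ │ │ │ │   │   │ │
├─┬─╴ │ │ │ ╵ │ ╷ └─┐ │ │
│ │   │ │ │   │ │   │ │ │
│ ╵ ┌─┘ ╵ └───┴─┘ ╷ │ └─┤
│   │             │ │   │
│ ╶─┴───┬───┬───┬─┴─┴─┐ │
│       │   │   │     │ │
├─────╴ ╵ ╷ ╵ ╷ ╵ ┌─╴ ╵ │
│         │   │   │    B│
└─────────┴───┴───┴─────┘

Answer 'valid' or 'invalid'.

Checking path validity:
Result: All consecutive moves are passable.

valid

Correct solution:

┌───┬───────┬─────────┬─┐
│A  │↱ ↓    │         │ │
│ ┌─┘ ╷ ┌─┐ ├───┐ ╶─┐ │ │
│↓│↱ ↑│↓│ │ │   │   │ │ │
│ │ ┌─┤ │ ╵ ╵ ╷ └─╴ │ │ │
│↓│↑│ │↓│     │     │ │ │
│ ╵ ╵ │ └───┬─┴───┬─┘ │ │
│↳ ↑  │↳ → ↓│     │   │ │
├─────┴─┬─╴ │ ╶───┘ ╶─┘ │
│       │↓ ↲│           │
├─────┐ │ ┌─┘ ┌───┬───┐ │
│     │ │↓│   │↱ ↓│   │ │
│ ╶───┘ │ └─┬─┘ ╷ └─┐ ╵ │
│       │↳ ↓│↱ ↑│↳ ↓│   │
│ ╶───┬─┤ ╷ │ ┌─┴─┐ └─┐ │
│     │ │ │↓│↑│   │↳ ↓│ │
├─┬─╴ │ │ │ ╵ │ ╷ └─┐ │ │
│ │   │ │ │↳ ↑│ │   │↓│ │
│ ╵ ┌─┘ ╵ └───┴─┘ ╷ │ └─┤
│   │             │ │↳ ↓│
│ ╶─┴───┬───┬───┬─┴─┴─┐ │
│       │   │   │     │↓│
├─────╴ ╵ ╷ ╵ ╷ ╵ ┌─╴ ╵ │
│         │   │   │    B│
└─────────┴───┴───┴─────┘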